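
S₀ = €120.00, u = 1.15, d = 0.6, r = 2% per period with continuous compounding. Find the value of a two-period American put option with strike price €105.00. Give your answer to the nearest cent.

Risk-neutral probability p = (e^0.02 − 0.6)/(1.15 − 0.6) = 0.4202/0.5500 = 0.7640
Terminal stock prices: S_uu = 158.7, S_ud = 82.8, S_dd = 43.2
Terminal payoffs (K − S): max(-53.7, 0) = 0, max(22.2, 0) = 22.2, max(61.8, 0) = 61.8
Node u (S = 138): continuation = e^(−0.02)·[0.7640·0.0000 + 0.2360·22.2000] = 5.1354; exercise value = 0.0000 ≤ continuation, so V_u = 5.1354
Node d (S = 72): continuation = e^(−0.02)·[0.7640·22.2000 + 0.2360·61.8000] = 30.9209; exercise value = 33.0000 > continuation, so V_d = 33.0000 (exercise)
Node 0 (S = 120): continuation = e^(−0.02)·[0.7640·5.1354 + 0.2360·33.0000] = 11.4795; exercise value = 0.0000 ≤ continuation, so V_0 = 11.4795

€11.48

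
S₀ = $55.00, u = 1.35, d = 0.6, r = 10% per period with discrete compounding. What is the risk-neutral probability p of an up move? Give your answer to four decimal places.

Risk-neutral probability p = (1 + 0.1 − 0.6)/(1.35 − 0.6) = 0.5000/0.7500 = 0.6667

p = 0.6667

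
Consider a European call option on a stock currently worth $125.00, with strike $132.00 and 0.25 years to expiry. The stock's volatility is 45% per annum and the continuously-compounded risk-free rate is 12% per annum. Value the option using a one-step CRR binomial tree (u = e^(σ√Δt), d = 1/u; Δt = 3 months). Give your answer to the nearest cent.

$12.17

CRR parameters: u = e^(σ√Δt) = e^(0.45·√0.25) = 1.2523, d = 1/u = 0.7985
Per-period rate: rΔt = 0.12·0.25 = 0.03, so R = e^0.03 = 1.0305
Risk-neutral probability p = (e^0.03 − 0.7985)/(1.2523 − 0.7985) = 0.2319/0.4538 = 0.5111
Terminal stock prices: S_u = 156.5, S_d = 99.81
Terminal payoffs (S − K): max(24.54, 0) = 24.54, max(-32.19, 0) = 0
Node 0 (S = 125): V_0 = e^(−0.03)·[0.5111·24.5403 + 0.4889·0.0000] = 12.1718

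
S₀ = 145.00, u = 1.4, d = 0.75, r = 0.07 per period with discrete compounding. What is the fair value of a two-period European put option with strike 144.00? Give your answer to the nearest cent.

14.06

Risk-neutral probability p = (1 + 0.07 − 0.75)/(1.4 − 0.75) = 0.3200/0.6500 = 0.4923
Terminal stock prices: S_uu = 284.2, S_ud = 152.2, S_dd = 81.56
Terminal payoffs (K − S): max(-140.2, 0) = 0, max(-8.25, 0) = 0, max(62.44, 0) = 62.44
Node u (S = 203): V_u = 1/1.07·[0.4923·0.0000 + 0.5077·0.0000] = 0.0000
Node d (S = 108.8): V_d = 1/1.07·[0.4923·0.0000 + 0.5077·62.4375] = 29.6253
Node 0 (S = 145): V_0 = 1/1.07·[0.4923·0.0000 + 0.5077·29.6253] = 14.0566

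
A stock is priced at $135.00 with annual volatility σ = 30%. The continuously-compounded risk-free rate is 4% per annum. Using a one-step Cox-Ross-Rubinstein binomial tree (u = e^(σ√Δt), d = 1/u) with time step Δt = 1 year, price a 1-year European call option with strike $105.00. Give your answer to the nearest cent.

$36.55

CRR parameters: u = e^(σ√Δt) = e^(0.3·√1) = 1.3499, d = 1/u = 0.7408
Per-period rate: rΔt = 0.04·1 = 0.04, so R = e^0.04 = 1.0408
Risk-neutral probability p = (e^0.04 − 0.7408)/(1.3499 − 0.7408) = 0.3000/0.6090 = 0.4926
Terminal stock prices: S_u = 182.2, S_d = 100
Terminal payoffs (S − K): max(77.23, 0) = 77.23, max(-4.99, 0) = 0
Node 0 (S = 135): V_0 = e^(−0.04)·[0.4926·77.2309 + 0.5074·0.0000] = 36.5497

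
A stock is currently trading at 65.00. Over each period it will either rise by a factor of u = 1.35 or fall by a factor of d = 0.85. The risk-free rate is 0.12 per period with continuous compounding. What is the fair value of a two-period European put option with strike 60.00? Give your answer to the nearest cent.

Risk-neutral probability p = (e^0.12 − 0.85)/(1.35 − 0.85) = 0.2775/0.5000 = 0.5550
Terminal stock prices: S_uu = 118.5, S_ud = 74.59, S_dd = 46.96
Terminal payoffs (K − S): max(-58.46, 0) = 0, max(-14.59, 0) = 0, max(13.04, 0) = 13.04
Node u (S = 87.75): V_u = e^(−0.12)·[0.5550·0.0000 + 0.4450·0.0000] = 0.0000
Node d (S = 55.25): V_d = e^(−0.12)·[0.5550·0.0000 + 0.4450·13.0375] = 5.1457
Node 0 (S = 65): V_0 = e^(−0.12)·[0.5550·0.0000 + 0.4450·5.1457] = 2.0309

2.03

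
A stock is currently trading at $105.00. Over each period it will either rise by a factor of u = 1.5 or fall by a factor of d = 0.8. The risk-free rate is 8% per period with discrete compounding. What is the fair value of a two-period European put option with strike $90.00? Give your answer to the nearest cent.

$7.04

Risk-neutral probability p = (1 + 0.08 − 0.8)/(1.5 − 0.8) = 0.2800/0.7000 = 0.4000
Terminal stock prices: S_uu = 236.2, S_ud = 126, S_dd = 67.2
Terminal payoffs (K − S): max(-146.2, 0) = 0, max(-36, 0) = 0, max(22.8, 0) = 22.8
Node u (S = 157.5): V_u = 1/1.08·[0.4000·0.0000 + 0.6000·0.0000] = 0.0000
Node d (S = 84): V_d = 1/1.08·[0.4000·0.0000 + 0.6000·22.8000] = 12.6667
Node 0 (S = 105): V_0 = 1/1.08·[0.4000·0.0000 + 0.6000·12.6667] = 7.0370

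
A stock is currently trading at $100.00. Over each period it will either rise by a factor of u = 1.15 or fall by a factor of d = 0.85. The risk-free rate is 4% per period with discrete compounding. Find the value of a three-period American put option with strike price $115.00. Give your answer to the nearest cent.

$15.00

Risk-neutral probability p = (1 + 0.04 − 0.85)/(1.15 − 0.85) = 0.1900/0.3000 = 0.6333
Terminal stock prices: S_uuu = 152.1, S_uud = 112.4, S_udd = 83.09, S_ddd = 61.41
Terminal payoffs (K − S): max(-37.09, 0) = 0, max(2.588, 0) = 2.588, max(31.91, 0) = 31.91, max(53.59, 0) = 53.59
Node uu (S = 132.2): continuation = 1/1.04·[0.6333·0.0000 + 0.3667·2.5875] = 0.9123; exercise value = 0.0000 ≤ continuation, so V_uu = 0.9123
Node ud (S = 97.75): continuation = 1/1.04·[0.6333·2.5875 + 0.3667·31.9125] = 12.8269; exercise value = 17.2500 > continuation, so V_ud = 17.2500 (exercise)
Node dd (S = 72.25): continuation = 1/1.04·[0.6333·31.9125 + 0.3667·53.5875] = 38.3269; exercise value = 42.7500 > continuation, so V_dd = 42.7500 (exercise)
Node u (S = 115): continuation = 1/1.04·[0.6333·0.9123 + 0.3667·17.2500] = 6.6373; exercise value = 0.0000 ≤ continuation, so V_u = 6.6373
Node d (S = 85): continuation = 1/1.04·[0.6333·17.2500 + 0.3667·42.7500] = 25.5769; exercise value = 30.0000 > continuation, so V_d = 30.0000 (exercise)
Node 0 (S = 100): continuation = 1/1.04·[0.6333·6.6373 + 0.3667·30.0000] = 14.6189; exercise value = 15.0000 > continuation, so V_0 = 15.0000 (exercise)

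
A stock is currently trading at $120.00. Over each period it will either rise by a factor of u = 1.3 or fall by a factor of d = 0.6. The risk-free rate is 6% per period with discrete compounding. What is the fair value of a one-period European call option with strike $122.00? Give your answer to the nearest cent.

Risk-neutral probability p = (1 + 0.06 − 0.6)/(1.3 − 0.6) = 0.4600/0.7000 = 0.6571
Terminal stock prices: S_u = 156, S_d = 72
Terminal payoffs (S − K): max(34, 0) = 34, max(-50, 0) = 0
Node 0 (S = 120): V_0 = 1/1.06·[0.6571·34.0000 + 0.3429·0.0000] = 21.0782

$21.08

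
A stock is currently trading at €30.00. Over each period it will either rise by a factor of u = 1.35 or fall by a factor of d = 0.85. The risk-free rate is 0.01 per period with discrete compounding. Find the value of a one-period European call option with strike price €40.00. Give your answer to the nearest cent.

€0.16

Risk-neutral probability p = (1 + 0.01 − 0.85)/(1.35 − 0.85) = 0.1600/0.5000 = 0.3200
Terminal stock prices: S_u = 40.5, S_d = 25.5
Terminal payoffs (S − K): max(0.5, 0) = 0.5, max(-14.5, 0) = 0
Node 0 (S = 30): V_0 = 1/1.01·[0.3200·0.5000 + 0.6800·0.0000] = 0.1584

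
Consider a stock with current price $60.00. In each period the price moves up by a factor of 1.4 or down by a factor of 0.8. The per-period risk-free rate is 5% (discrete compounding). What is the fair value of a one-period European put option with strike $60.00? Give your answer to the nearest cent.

$6.67

Risk-neutral probability p = (1 + 0.05 − 0.8)/(1.4 − 0.8) = 0.2500/0.6000 = 0.4167
Terminal stock prices: S_u = 84, S_d = 48
Terminal payoffs (K − S): max(-24, 0) = 0, max(12, 0) = 12
Node 0 (S = 60): V_0 = 1/1.05·[0.4167·0.0000 + 0.5833·12.0000] = 6.6667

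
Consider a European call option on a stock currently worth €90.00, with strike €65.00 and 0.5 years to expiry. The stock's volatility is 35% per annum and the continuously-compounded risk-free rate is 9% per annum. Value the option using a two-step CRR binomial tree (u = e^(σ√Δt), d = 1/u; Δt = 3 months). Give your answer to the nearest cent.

€28.21

CRR parameters: u = e^(σ√Δt) = e^(0.35·√0.25) = 1.1912, d = 1/u = 0.8395
Per-period rate: rΔt = 0.09·0.25 = 0.0225, so R = e^0.0225 = 1.0228
Risk-neutral probability p = (e^0.0225 − 0.8395)/(1.1912 − 0.8395) = 0.1833/0.3518 = 0.5210
Terminal stock prices: S_uu = 127.7, S_ud = 90, S_dd = 63.42
Terminal payoffs (S − K): max(62.72, 0) = 62.72, max(25, 0) = 25, max(-1.578, 0) = 0
Node u (S = 107.2): V_u = e^(−0.0225)·[0.5210·62.7161 + 0.4790·25.0000] = 43.6583
Node d (S = 75.55): V_d = e^(−0.0225)·[0.5210·25.0000 + 0.4790·0.0000] = 12.7363
Node 0 (S = 90): V_0 = e^(−0.0225)·[0.5210·43.6583 + 0.4790·12.7363] = 28.2062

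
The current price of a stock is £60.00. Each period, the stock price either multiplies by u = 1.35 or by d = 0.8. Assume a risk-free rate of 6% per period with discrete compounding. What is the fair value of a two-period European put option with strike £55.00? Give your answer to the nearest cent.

£4.11

Risk-neutral probability p = (1 + 0.06 − 0.8)/(1.35 − 0.8) = 0.2600/0.5500 = 0.4727
Terminal stock prices: S_uu = 109.4, S_ud = 64.8, S_dd = 38.4
Terminal payoffs (K − S): max(-54.35, 0) = 0, max(-9.8, 0) = 0, max(16.6, 0) = 16.6
Node u (S = 81): V_u = 1/1.06·[0.4727·0.0000 + 0.5273·0.0000] = 0.0000
Node d (S = 48): V_d = 1/1.06·[0.4727·0.0000 + 0.5273·16.6000] = 8.2573
Node 0 (S = 60): V_0 = 1/1.06·[0.4727·0.0000 + 0.5273·8.2573] = 4.1074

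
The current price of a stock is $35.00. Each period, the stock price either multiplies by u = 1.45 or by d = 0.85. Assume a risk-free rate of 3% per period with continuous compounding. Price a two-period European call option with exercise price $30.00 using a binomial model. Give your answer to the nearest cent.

Risk-neutral probability p = (e^0.03 − 0.85)/(1.45 − 0.85) = 0.1805/0.6000 = 0.3008
Terminal stock prices: S_uu = 73.59, S_ud = 43.14, S_dd = 25.29
Terminal payoffs (S − K): max(43.59, 0) = 43.59, max(13.14, 0) = 13.14, max(-4.713, 0) = 0
Node u (S = 50.75): V_u = e^(−0.03)·[0.3008·43.5875 + 0.6992·13.1375] = 21.6366
Node d (S = 29.75): V_d = e^(−0.03)·[0.3008·13.1375 + 0.6992·0.0000] = 3.8344
Node 0 (S = 35): V_0 = e^(−0.03)·[0.3008·21.6366 + 0.6992·3.8344] = 8.9170

$8.92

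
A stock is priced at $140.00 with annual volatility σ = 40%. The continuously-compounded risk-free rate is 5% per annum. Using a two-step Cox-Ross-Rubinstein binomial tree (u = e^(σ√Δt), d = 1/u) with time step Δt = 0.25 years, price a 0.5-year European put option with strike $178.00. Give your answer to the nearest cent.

$40.58

CRR parameters: u = e^(σ√Δt) = e^(0.4·√0.25) = 1.2214, d = 1/u = 0.8187
Per-period rate: rΔt = 0.05·0.25 = 0.0125, so R = e^0.0125 = 1.0126
Risk-neutral probability p = (e^0.0125 − 0.8187)/(1.2214 − 0.8187) = 0.1938/0.4027 = 0.4814
Terminal stock prices: S_uu = 208.9, S_ud = 140, S_dd = 93.84
Terminal payoffs (K − S): max(-30.86, 0) = 0, max(38, 0) = 38, max(84.16, 0) = 84.16
Node u (S = 171): V_u = e^(−0.0125)·[0.4814·0.0000 + 0.5186·38.0000] = 19.4619
Node d (S = 114.6): V_d = e^(−0.0125)·[0.4814·38.0000 + 0.5186·84.1552] = 61.1665
Node 0 (S = 140): V_0 = e^(−0.0125)·[0.4814·19.4619 + 0.5186·61.1665] = 40.5793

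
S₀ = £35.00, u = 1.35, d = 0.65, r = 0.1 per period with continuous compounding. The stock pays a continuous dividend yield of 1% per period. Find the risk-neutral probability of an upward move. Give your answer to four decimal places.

Per-period risk-free factor R = e^0.1 = 1.1052; dividend-adjusted growth = e^(0.1−0.01) = 1.0942.
Risk-neutral probability p = (1.0942 − 0.65)/(1.35 − 0.65) = 0.4442/0.7000 = 0.6345

p = 0.6345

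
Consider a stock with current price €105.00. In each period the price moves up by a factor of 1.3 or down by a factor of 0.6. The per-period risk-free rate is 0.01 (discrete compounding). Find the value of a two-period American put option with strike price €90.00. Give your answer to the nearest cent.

€13.00

Risk-neutral probability p = (1 + 0.01 − 0.6)/(1.3 − 0.6) = 0.4100/0.7000 = 0.5857
Terminal stock prices: S_uu = 177.5, S_ud = 81.9, S_dd = 37.8
Terminal payoffs (K − S): max(-87.45, 0) = 0, max(8.1, 0) = 8.1, max(52.2, 0) = 52.2
Node u (S = 136.5): continuation = 1/1.01·[0.5857·0.0000 + 0.4143·8.1000] = 3.3225; exercise value = 0.0000 ≤ continuation, so V_u = 3.3225
Node d (S = 63): continuation = 1/1.01·[0.5857·8.1000 + 0.4143·52.2000] = 26.1089; exercise value = 27.0000 > continuation, so V_d = 27.0000 (exercise)
Node 0 (S = 105): continuation = 1/1.01·[0.5857·3.3225 + 0.4143·27.0000] = 13.0017; exercise value = 0.0000 ≤ continuation, so V_0 = 13.0017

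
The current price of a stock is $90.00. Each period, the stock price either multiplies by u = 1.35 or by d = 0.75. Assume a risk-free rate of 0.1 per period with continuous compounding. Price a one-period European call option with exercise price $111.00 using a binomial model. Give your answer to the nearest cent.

$5.62

Risk-neutral probability p = (e^0.1 − 0.75)/(1.35 − 0.75) = 0.3552/0.6000 = 0.5920
Terminal stock prices: S_u = 121.5, S_d = 67.5
Terminal payoffs (S − K): max(10.5, 0) = 10.5, max(-43.5, 0) = 0
Node 0 (S = 90): V_0 = e^(−0.1)·[0.5920·10.5000 + 0.4080·0.0000] = 5.6240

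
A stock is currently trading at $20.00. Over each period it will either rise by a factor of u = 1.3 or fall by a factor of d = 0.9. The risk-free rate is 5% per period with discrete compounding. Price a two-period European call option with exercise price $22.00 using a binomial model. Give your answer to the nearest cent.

$2.10

Risk-neutral probability p = (1 + 0.05 − 0.9)/(1.3 − 0.9) = 0.1500/0.4000 = 0.3750
Terminal stock prices: S_uu = 33.8, S_ud = 23.4, S_dd = 16.2
Terminal payoffs (S − K): max(11.8, 0) = 11.8, max(1.4, 0) = 1.4, max(-5.8, 0) = 0
Node u (S = 26): V_u = 1/1.05·[0.3750·11.8000 + 0.6250·1.4000] = 5.0476
Node d (S = 18): V_d = 1/1.05·[0.3750·1.4000 + 0.6250·0.0000] = 0.5000
Node 0 (S = 20): V_0 = 1/1.05·[0.3750·5.0476 + 0.6250·0.5000] = 2.1003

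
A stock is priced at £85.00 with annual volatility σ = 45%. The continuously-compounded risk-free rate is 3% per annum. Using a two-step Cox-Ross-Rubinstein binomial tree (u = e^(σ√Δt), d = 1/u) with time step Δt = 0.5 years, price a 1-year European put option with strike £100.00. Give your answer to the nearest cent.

£23.67

CRR parameters: u = e^(σ√Δt) = e^(0.45·√0.5) = 1.3746, d = 1/u = 0.7275
Per-period rate: rΔt = 0.03·0.5 = 0.015, so R = e^0.015 = 1.0151
Risk-neutral probability p = (e^0.015 − 0.7275)/(1.3746 − 0.7275) = 0.2877/0.6472 = 0.4445
Terminal stock prices: S_uu = 160.6, S_ud = 85, S_dd = 44.98
Terminal payoffs (K − S): max(-60.62, 0) = 0, max(15, 0) = 15, max(55.02, 0) = 55.02
Node u (S = 116.8): V_u = e^(−0.015)·[0.4445·0.0000 + 0.5555·15.0000] = 8.2089
Node d (S = 61.83): V_d = e^(−0.015)·[0.4445·15.0000 + 0.5555·55.0183] = 36.6772
Node 0 (S = 85): V_0 = e^(−0.015)·[0.4445·8.2089 + 0.5555·36.6772] = 23.6663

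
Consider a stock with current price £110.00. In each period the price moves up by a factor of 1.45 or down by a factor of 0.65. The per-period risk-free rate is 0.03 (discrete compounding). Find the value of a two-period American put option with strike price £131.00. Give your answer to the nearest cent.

£36.75

Risk-neutral probability p = (1 + 0.03 − 0.65)/(1.45 − 0.65) = 0.3800/0.8000 = 0.4750
Terminal stock prices: S_uu = 231.3, S_ud = 103.7, S_dd = 46.48
Terminal payoffs (K − S): max(-100.3, 0) = 0, max(27.33, 0) = 27.33, max(84.53, 0) = 84.53
Node u (S = 159.5): continuation = 1/1.03·[0.4750·0.0000 + 0.5250·27.3250] = 13.9278; exercise value = 0.0000 ≤ continuation, so V_u = 13.9278
Node d (S = 71.5): continuation = 1/1.03·[0.4750·27.3250 + 0.5250·84.5250] = 55.6845; exercise value = 59.5000 > continuation, so V_d = 59.5000 (exercise)
Node 0 (S = 110): continuation = 1/1.03·[0.4750·13.9278 + 0.5250·59.5000] = 36.7507; exercise value = 21.0000 ≤ continuation, so V_0 = 36.7507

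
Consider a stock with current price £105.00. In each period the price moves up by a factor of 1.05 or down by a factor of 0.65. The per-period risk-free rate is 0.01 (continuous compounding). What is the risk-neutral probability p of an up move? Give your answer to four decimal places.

Risk-neutral probability p = (e^0.01 − 0.65)/(1.05 − 0.65) = 0.3601/0.4000 = 0.9001

p = 0.9001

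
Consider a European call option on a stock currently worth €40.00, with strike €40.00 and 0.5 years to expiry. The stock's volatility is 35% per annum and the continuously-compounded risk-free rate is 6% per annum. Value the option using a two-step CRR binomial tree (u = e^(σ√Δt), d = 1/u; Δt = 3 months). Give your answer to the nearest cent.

€4.06

CRR parameters: u = e^(σ√Δt) = e^(0.35·√0.25) = 1.1912, d = 1/u = 0.8395
Per-period rate: rΔt = 0.06·0.25 = 0.015, so R = e^0.015 = 1.0151
Risk-neutral probability p = (e^0.015 − 0.8395)/(1.1912 − 0.8395) = 0.1757/0.3518 = 0.4993
Terminal stock prices: S_uu = 56.76, S_ud = 40, S_dd = 28.19
Terminal payoffs (S − K): max(16.76, 0) = 16.76, max(0, 0) = 0, max(-11.81, 0) = 0
Node u (S = 47.65): V_u = e^(−0.015)·[0.4993·16.7627 + 0.5007·0.0000] = 8.2454
Node d (S = 33.58): V_d = e^(−0.015)·[0.4993·0.0000 + 0.5007·0.0000] = 0.0000
Node 0 (S = 40): V_0 = e^(−0.015)·[0.4993·8.2454 + 0.5007·0.0000] = 4.0558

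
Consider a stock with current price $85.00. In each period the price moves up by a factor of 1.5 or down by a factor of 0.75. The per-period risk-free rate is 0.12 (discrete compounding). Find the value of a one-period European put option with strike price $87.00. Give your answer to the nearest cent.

$10.52

Risk-neutral probability p = (1 + 0.12 − 0.75)/(1.5 − 0.75) = 0.3700/0.7500 = 0.4933
Terminal stock prices: S_u = 127.5, S_d = 63.75
Terminal payoffs (K − S): max(-40.5, 0) = 0, max(23.25, 0) = 23.25
Node 0 (S = 85): V_0 = 1/1.12·[0.4933·0.0000 + 0.5067·23.2500] = 10.5179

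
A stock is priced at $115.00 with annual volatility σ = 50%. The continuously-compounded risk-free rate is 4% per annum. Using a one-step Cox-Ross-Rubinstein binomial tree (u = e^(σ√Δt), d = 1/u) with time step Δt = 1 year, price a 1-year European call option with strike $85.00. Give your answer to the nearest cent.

CRR parameters: u = e^(σ√Δt) = e^(0.5·√1) = 1.6487, d = 1/u = 0.6065
Per-period rate: rΔt = 0.04·1 = 0.04, so R = e^0.04 = 1.0408
Risk-neutral probability p = (e^0.04 − 0.6065)/(1.6487 − 0.6065) = 0.4343/1.0422 = 0.4167
Terminal stock prices: S_u = 189.6, S_d = 69.75
Terminal payoffs (S − K): max(104.6, 0) = 104.6, max(-15.25, 0) = 0
Node 0 (S = 115): V_0 = e^(−0.04)·[0.4167·104.6029 + 0.5833·0.0000] = 41.8789

$41.88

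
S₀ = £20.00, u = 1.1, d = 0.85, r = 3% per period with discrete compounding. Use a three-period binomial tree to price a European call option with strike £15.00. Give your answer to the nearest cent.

£6.33

Risk-neutral probability p = (1 + 0.03 − 0.85)/(1.1 − 0.85) = 0.1800/0.2500 = 0.7200
Terminal stock prices: S_uuu = 26.62, S_uud = 20.57, S_udd = 15.89, S_ddd = 12.28
Terminal payoffs (S − K): max(11.62, 0) = 11.62, max(5.57, 0) = 5.57, max(0.895, 0) = 0.895, max(-2.718, 0) = 0
Node uu (S = 24.2): V_uu = 1/1.03·[0.7200·11.6200 + 0.2800·5.5700] = 9.6369
Node ud (S = 18.7): V_ud = 1/1.03·[0.7200·5.5700 + 0.2800·0.8950] = 4.1369
Node dd (S = 14.45): V_dd = 1/1.03·[0.7200·0.8950 + 0.2800·0.0000] = 0.6256
Node u (S = 22): V_u = 1/1.03·[0.7200·9.6369 + 0.2800·4.1369] = 7.8611
Node d (S = 17): V_d = 1/1.03·[0.7200·4.1369 + 0.2800·0.6256] = 3.0619
Node 0 (S = 20): V_0 = 1/1.03·[0.7200·7.8611 + 0.2800·3.0619] = 6.3275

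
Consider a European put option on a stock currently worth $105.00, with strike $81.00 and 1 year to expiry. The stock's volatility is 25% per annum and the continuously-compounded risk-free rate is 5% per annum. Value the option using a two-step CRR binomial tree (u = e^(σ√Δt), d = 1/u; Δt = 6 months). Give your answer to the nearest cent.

CRR parameters: u = e^(σ√Δt) = e^(0.25·√0.5) = 1.1934, d = 1/u = 0.8380
Per-period rate: rΔt = 0.05·0.5 = 0.025, so R = e^0.025 = 1.0253
Risk-neutral probability p = (e^0.025 − 0.8380)/(1.1934 − 0.8380) = 0.1873/0.3554 = 0.5272
Terminal stock prices: S_uu = 149.5, S_ud = 105, S_dd = 73.73
Terminal payoffs (K − S): max(-68.53, 0) = 0, max(-24, 0) = 0, max(7.27, 0) = 7.27
Node u (S = 125.3): V_u = e^(−0.025)·[0.5272·0.0000 + 0.4728·0.0000] = 0.0000
Node d (S = 87.99): V_d = e^(−0.025)·[0.5272·0.0000 + 0.4728·7.2702] = 3.3528
Node 0 (S = 105): V_0 = e^(−0.025)·[0.5272·0.0000 + 0.4728·3.3528] = 1.5462

$1.55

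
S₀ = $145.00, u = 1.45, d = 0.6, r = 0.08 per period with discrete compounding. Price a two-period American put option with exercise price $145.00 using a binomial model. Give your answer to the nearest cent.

$27.35

Risk-neutral probability p = (1 + 0.08 − 0.6)/(1.45 − 0.6) = 0.4800/0.8500 = 0.5647
Terminal stock prices: S_uu = 304.9, S_ud = 126.1, S_dd = 52.2
Terminal payoffs (K − S): max(-159.9, 0) = 0, max(18.85, 0) = 18.85, max(92.8, 0) = 92.8
Node u (S = 210.2): continuation = 1/1.08·[0.5647·0.0000 + 0.4353·18.8500] = 7.5975; exercise value = 0.0000 ≤ continuation, so V_u = 7.5975
Node d (S = 87): continuation = 1/1.08·[0.5647·18.8500 + 0.4353·92.8000] = 47.2593; exercise value = 58.0000 > continuation, so V_d = 58.0000 (exercise)
Node 0 (S = 145): continuation = 1/1.08·[0.5647·7.5975 + 0.4353·58.0000] = 27.3495; exercise value = 0.0000 ≤ continuation, so V_0 = 27.3495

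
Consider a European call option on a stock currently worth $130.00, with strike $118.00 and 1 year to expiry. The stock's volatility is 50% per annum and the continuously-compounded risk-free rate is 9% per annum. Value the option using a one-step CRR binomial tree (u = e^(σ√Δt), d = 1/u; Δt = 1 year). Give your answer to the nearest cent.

CRR parameters: u = e^(σ√Δt) = e^(0.5·√1) = 1.6487, d = 1/u = 0.6065
Per-period rate: rΔt = 0.09·1 = 0.09, so R = e^0.09 = 1.0942
Risk-neutral probability p = (e^0.09 − 0.6065)/(1.6487 − 0.6065) = 0.4876/1.0422 = 0.4679
Terminal stock prices: S_u = 214.3, S_d = 78.85
Terminal payoffs (S − K): max(96.33, 0) = 96.33, max(-39.15, 0) = 0
Node 0 (S = 130): V_0 = e^(−0.09)·[0.4679·96.3338 + 0.5321·0.0000] = 41.1953

$41.20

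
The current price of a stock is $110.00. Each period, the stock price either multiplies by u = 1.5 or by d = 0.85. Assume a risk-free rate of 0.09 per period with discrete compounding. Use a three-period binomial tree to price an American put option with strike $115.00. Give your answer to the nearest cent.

$12.44

Risk-neutral probability p = (1 + 0.09 − 0.85)/(1.5 − 0.85) = 0.2400/0.6500 = 0.3692
Terminal stock prices: S_uuu = 371.2, S_uud = 210.4, S_udd = 119.2, S_ddd = 67.55
Terminal payoffs (K − S): max(-256.2, 0) = 0, max(-95.38, 0) = 0, max(-4.212, 0) = 0, max(47.45, 0) = 47.45
Node uu (S = 247.5): continuation = 1/1.09·[0.3692·0.0000 + 0.6308·0.0000] = 0.0000; exercise value = 0.0000 ≤ continuation, so V_uu = 0.0000
Node ud (S = 140.2): continuation = 1/1.09·[0.3692·0.0000 + 0.6308·0.0000] = 0.0000; exercise value = 0.0000 ≤ continuation, so V_ud = 0.0000
Node dd (S = 79.47): continuation = 1/1.09·[0.3692·0.0000 + 0.6308·47.4463] = 27.4565; exercise value = 35.5250 > continuation, so V_dd = 35.5250 (exercise)
Node u (S = 165): continuation = 1/1.09·[0.3692·0.0000 + 0.6308·0.0000] = 0.0000; exercise value = 0.0000 ≤ continuation, so V_u = 0.0000
Node d (S = 93.5): continuation = 1/1.09·[0.3692·0.0000 + 0.6308·35.5250] = 20.5579; exercise value = 21.5000 > continuation, so V_d = 21.5000 (exercise)
Node 0 (S = 110): continuation = 1/1.09·[0.3692·0.0000 + 0.6308·21.5000] = 12.4418; exercise value = 5.0000 ≤ continuation, so V_0 = 12.4418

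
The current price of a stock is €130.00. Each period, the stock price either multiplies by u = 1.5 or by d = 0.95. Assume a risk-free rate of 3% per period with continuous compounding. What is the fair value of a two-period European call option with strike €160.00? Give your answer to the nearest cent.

€8.61

Risk-neutral probability p = (e^0.03 − 0.95)/(1.5 − 0.95) = 0.0805/0.5500 = 0.1463
Terminal stock prices: S_uu = 292.5, S_ud = 185.2, S_dd = 117.3
Terminal payoffs (S − K): max(132.5, 0) = 132.5, max(25.25, 0) = 25.25, max(-42.67, 0) = 0
Node u (S = 195): V_u = e^(−0.03)·[0.1463·132.5000 + 0.8537·25.2500] = 39.7287
Node d (S = 123.5): V_d = e^(−0.03)·[0.1463·25.2500 + 0.8537·0.0000] = 3.5844
Node 0 (S = 130): V_0 = e^(−0.03)·[0.1463·39.7287 + 0.8537·3.5844] = 8.6095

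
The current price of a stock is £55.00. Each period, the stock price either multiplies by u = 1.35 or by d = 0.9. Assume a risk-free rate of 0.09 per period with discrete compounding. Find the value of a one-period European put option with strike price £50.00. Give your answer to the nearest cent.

Risk-neutral probability p = (1 + 0.09 − 0.9)/(1.35 − 0.9) = 0.1900/0.4500 = 0.4222
Terminal stock prices: S_u = 74.25, S_d = 49.5
Terminal payoffs (K − S): max(-24.25, 0) = 0, max(0.5, 0) = 0.5
Node 0 (S = 55): V_0 = 1/1.09·[0.4222·0.0000 + 0.5778·0.5000] = 0.2650

£0.27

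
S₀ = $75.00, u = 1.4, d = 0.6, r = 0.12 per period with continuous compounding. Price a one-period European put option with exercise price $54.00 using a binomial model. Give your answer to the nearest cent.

$2.72

Risk-neutral probability p = (e^0.12 − 0.6)/(1.4 − 0.6) = 0.5275/0.8000 = 0.6594
Terminal stock prices: S_u = 105, S_d = 45
Terminal payoffs (K − S): max(-51, 0) = 0, max(9, 0) = 9
Node 0 (S = 75): V_0 = e^(−0.12)·[0.6594·0.0000 + 0.3406·9.0000] = 2.7190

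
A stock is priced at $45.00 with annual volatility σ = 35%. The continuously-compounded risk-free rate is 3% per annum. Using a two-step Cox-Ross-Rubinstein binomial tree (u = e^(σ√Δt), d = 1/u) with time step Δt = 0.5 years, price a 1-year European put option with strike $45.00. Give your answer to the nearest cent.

$4.81

CRR parameters: u = e^(σ√Δt) = e^(0.35·√0.5) = 1.2808, d = 1/u = 0.7808
Per-period rate: rΔt = 0.03·0.5 = 0.015, so R = e^0.015 = 1.0151
Risk-neutral probability p = (e^0.015 − 0.7808)/(1.2808 − 0.7808) = 0.2344/0.5000 = 0.4687
Terminal stock prices: S_uu = 73.82, S_ud = 45, S_dd = 27.43
Terminal payoffs (K − S): max(-28.82, 0) = 0, max(0, 0) = 0, max(17.57, 0) = 17.57
Node u (S = 57.64): V_u = e^(−0.015)·[0.4687·0.0000 + 0.5313·0.0000] = 0.0000
Node d (S = 35.13): V_d = e^(−0.015)·[0.4687·0.0000 + 0.5313·17.5686] = 9.1958
Node 0 (S = 45): V_0 = e^(−0.015)·[0.4687·0.0000 + 0.5313·9.1958] = 4.8133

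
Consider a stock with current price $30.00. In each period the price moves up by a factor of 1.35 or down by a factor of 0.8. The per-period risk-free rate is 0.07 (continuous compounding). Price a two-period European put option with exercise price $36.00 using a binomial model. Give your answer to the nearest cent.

$5.28

Risk-neutral probability p = (e^0.07 − 0.8)/(1.35 − 0.8) = 0.2725/0.5500 = 0.4955
Terminal stock prices: S_uu = 54.68, S_ud = 32.4, S_dd = 19.2
Terminal payoffs (K − S): max(-18.68, 0) = 0, max(3.6, 0) = 3.6, max(16.8, 0) = 16.8
Node u (S = 40.5): V_u = e^(−0.07)·[0.4955·0.0000 + 0.5045·3.6000] = 1.6935
Node d (S = 24): V_d = e^(−0.07)·[0.4955·3.6000 + 0.5045·16.8000] = 9.5662
Node 0 (S = 30): V_0 = e^(−0.07)·[0.4955·1.6935 + 0.5045·9.5662] = 5.2825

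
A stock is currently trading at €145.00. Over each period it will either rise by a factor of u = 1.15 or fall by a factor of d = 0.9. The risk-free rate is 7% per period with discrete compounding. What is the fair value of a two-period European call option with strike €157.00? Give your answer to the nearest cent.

Risk-neutral probability p = (1 + 0.07 − 0.9)/(1.15 − 0.9) = 0.1700/0.2500 = 0.6800
Terminal stock prices: S_uu = 191.8, S_ud = 150.1, S_dd = 117.5
Terminal payoffs (S − K): max(34.76, 0) = 34.76, max(-6.925, 0) = 0, max(-39.55, 0) = 0
Node u (S = 166.8): V_u = 1/1.07·[0.6800·34.7625 + 0.3200·0.0000] = 22.0921
Node d (S = 130.5): V_d = 1/1.07·[0.6800·0.0000 + 0.3200·0.0000] = 0.0000
Node 0 (S = 145): V_0 = 1/1.07·[0.6800·22.0921 + 0.3200·0.0000] = 14.0398

€14.04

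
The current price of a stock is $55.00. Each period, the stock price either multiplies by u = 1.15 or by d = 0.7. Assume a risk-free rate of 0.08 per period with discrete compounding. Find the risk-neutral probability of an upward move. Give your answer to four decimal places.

p = 0.8444

Risk-neutral probability p = (1 + 0.08 − 0.7)/(1.15 − 0.7) = 0.3800/0.4500 = 0.8444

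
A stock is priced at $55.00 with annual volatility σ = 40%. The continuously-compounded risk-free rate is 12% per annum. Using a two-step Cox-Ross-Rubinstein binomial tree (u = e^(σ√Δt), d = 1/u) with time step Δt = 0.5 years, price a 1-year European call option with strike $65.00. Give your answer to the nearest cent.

CRR parameters: u = e^(σ√Δt) = e^(0.4·√0.5) = 1.3269, d = 1/u = 0.7536
Per-period rate: rΔt = 0.12·0.5 = 0.06, so R = e^0.06 = 1.0618
Risk-neutral probability p = (e^0.06 − 0.7536)/(1.3269 − 0.7536) = 0.3082/0.5733 = 0.5376
Terminal stock prices: S_uu = 96.84, S_ud = 55, S_dd = 31.24
Terminal payoffs (S − K): max(31.84, 0) = 31.84, max(-10, 0) = 0, max(-33.76, 0) = 0
Node u (S = 72.98): V_u = e^(−0.06)·[0.5376·31.8360 + 0.4624·0.0000] = 16.1191
Node d (S = 41.45): V_d = e^(−0.06)·[0.5376·0.0000 + 0.4624·0.0000] = 0.0000
Node 0 (S = 55): V_0 = e^(−0.06)·[0.5376·16.1191 + 0.4624·0.0000] = 8.1614

$8.16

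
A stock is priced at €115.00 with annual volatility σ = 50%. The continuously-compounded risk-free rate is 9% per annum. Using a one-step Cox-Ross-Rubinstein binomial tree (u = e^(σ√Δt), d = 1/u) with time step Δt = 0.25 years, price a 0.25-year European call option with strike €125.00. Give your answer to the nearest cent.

CRR parameters: u = e^(σ√Δt) = e^(0.5·√0.25) = 1.2840, d = 1/u = 0.7788
Per-period rate: rΔt = 0.09·0.25 = 0.0225, so R = e^0.0225 = 1.0228
Risk-neutral probability p = (e^0.0225 − 0.7788)/(1.2840 − 0.7788) = 0.2440/0.5052 = 0.4829
Terminal stock prices: S_u = 147.7, S_d = 89.56
Terminal payoffs (S − K): max(22.66, 0) = 22.66, max(-35.44, 0) = 0
Node 0 (S = 115): V_0 = e^(−0.0225)·[0.4829·22.6629 + 0.5171·0.0000] = 10.6996

€10.70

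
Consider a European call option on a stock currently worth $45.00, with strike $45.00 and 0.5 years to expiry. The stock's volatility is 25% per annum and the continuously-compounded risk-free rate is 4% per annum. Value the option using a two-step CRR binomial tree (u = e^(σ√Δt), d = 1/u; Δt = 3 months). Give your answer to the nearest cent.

CRR parameters: u = e^(σ√Δt) = e^(0.25·√0.25) = 1.1331, d = 1/u = 0.8825
Per-period rate: rΔt = 0.04·0.25 = 0.01, so R = e^0.01 = 1.0101
Risk-neutral probability p = (e^0.01 − 0.8825)/(1.1331 − 0.8825) = 0.1276/0.2507 = 0.5089
Terminal stock prices: S_uu = 57.78, S_ud = 45, S_dd = 35.05
Terminal payoffs (S − K): max(12.78, 0) = 12.78, max(0, 0) = 0, max(-9.954, 0) = 0
Node u (S = 50.99): V_u = e^(−0.01)·[0.5089·12.7811 + 0.4911·0.0000] = 6.4394
Node d (S = 39.71): V_d = e^(−0.01)·[0.5089·0.0000 + 0.4911·0.0000] = 0.0000
Node 0 (S = 45): V_0 = e^(−0.01)·[0.5089·6.4394 + 0.4911·0.0000] = 3.2443

$3.24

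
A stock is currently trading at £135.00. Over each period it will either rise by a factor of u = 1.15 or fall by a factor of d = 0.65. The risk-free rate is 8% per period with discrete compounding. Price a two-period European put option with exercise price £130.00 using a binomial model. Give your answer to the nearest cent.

Risk-neutral probability p = (1 + 0.08 − 0.65)/(1.15 − 0.65) = 0.4300/0.5000 = 0.8600
Terminal stock prices: S_uu = 178.5, S_ud = 100.9, S_dd = 57.04
Terminal payoffs (K − S): max(-48.54, 0) = 0, max(29.09, 0) = 29.09, max(72.96, 0) = 72.96
Node u (S = 155.2): V_u = 1/1.08·[0.8600·0.0000 + 0.1400·29.0875] = 3.7706
Node d (S = 87.75): V_d = 1/1.08·[0.8600·29.0875 + 0.1400·72.9625] = 32.6204
Node 0 (S = 135): V_0 = 1/1.08·[0.8600·3.7706 + 0.1400·32.6204] = 7.2311

£7.23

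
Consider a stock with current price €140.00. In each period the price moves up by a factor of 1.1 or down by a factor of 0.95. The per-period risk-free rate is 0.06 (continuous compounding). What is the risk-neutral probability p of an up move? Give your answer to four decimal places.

Risk-neutral probability p = (e^0.06 − 0.95)/(1.1 − 0.95) = 0.1118/0.1500 = 0.7456

p = 0.7456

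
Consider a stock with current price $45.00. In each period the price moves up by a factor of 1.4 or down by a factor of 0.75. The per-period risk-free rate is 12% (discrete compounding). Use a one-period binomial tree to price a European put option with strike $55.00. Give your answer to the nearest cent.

Risk-neutral probability p = (1 + 0.12 − 0.75)/(1.4 − 0.75) = 0.3700/0.6500 = 0.5692
Terminal stock prices: S_u = 63, S_d = 33.75
Terminal payoffs (K − S): max(-8, 0) = 0, max(21.25, 0) = 21.25
Node 0 (S = 45): V_0 = 1/1.12·[0.5692·0.0000 + 0.4308·21.2500] = 8.1731

$8.17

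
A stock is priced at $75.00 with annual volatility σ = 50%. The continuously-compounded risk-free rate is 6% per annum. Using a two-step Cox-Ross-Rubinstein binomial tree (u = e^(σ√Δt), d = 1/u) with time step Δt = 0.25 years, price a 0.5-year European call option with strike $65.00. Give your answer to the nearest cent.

$17.28

CRR parameters: u = e^(σ√Δt) = e^(0.5·√0.25) = 1.2840, d = 1/u = 0.7788
Per-period rate: rΔt = 0.06·0.25 = 0.015, so R = e^0.015 = 1.0151
Risk-neutral probability p = (e^0.015 − 0.7788)/(1.2840 − 0.7788) = 0.2363/0.5052 = 0.4677
Terminal stock prices: S_uu = 123.7, S_ud = 75, S_dd = 45.49
Terminal payoffs (S − K): max(58.65, 0) = 58.65, max(10, 0) = 10, max(-19.51, 0) = 0
Node u (S = 96.3): V_u = e^(−0.015)·[0.4677·58.6541 + 0.5323·10.0000] = 32.2696
Node d (S = 58.41): V_d = e^(−0.015)·[0.4677·10.0000 + 0.5323·0.0000] = 4.6077
Node 0 (S = 75): V_0 = e^(−0.015)·[0.4677·32.2696 + 0.5323·4.6077] = 17.2850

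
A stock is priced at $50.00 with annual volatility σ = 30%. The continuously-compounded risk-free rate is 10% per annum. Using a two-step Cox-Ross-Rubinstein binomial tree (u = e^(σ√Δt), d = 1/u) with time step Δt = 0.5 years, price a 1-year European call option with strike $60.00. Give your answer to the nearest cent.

$4.78

CRR parameters: u = e^(σ√Δt) = e^(0.3·√0.5) = 1.2363, d = 1/u = 0.8089
Per-period rate: rΔt = 0.1·0.5 = 0.05, so R = e^0.05 = 1.0513
Risk-neutral probability p = (e^0.05 − 0.8089)/(1.2363 − 0.8089) = 0.2424/0.4275 = 0.5671
Terminal stock prices: S_uu = 76.42, S_ud = 50, S_dd = 32.71
Terminal payoffs (S − K): max(16.42, 0) = 16.42, max(-10, 0) = 0, max(-27.29, 0) = 0
Node u (S = 61.82): V_u = e^(−0.05)·[0.5671·16.4233 + 0.4329·0.0000] = 8.8596
Node d (S = 40.44): V_d = e^(−0.05)·[0.5671·0.0000 + 0.4329·0.0000] = 0.0000
Node 0 (S = 50): V_0 = e^(−0.05)·[0.5671·8.8596 + 0.4329·0.0000] = 4.7793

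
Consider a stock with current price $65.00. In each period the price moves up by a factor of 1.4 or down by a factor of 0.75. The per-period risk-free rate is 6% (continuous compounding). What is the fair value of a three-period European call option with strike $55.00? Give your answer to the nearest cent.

Risk-neutral probability p = (e^0.06 − 0.75)/(1.4 − 0.75) = 0.3118/0.6500 = 0.4797
Terminal stock prices: S_uuu = 178.4, S_uud = 95.55, S_udd = 51.19, S_ddd = 27.42
Terminal payoffs (S − K): max(123.4, 0) = 123.4, max(40.55, 0) = 40.55, max(-3.812, 0) = 0, max(-27.58, 0) = 0
Node uu (S = 127.4): V_uu = e^(−0.06)·[0.4797·123.3600 + 0.5203·40.5500] = 75.6030
Node ud (S = 68.25): V_ud = e^(−0.06)·[0.4797·40.5500 + 0.5203·0.0000] = 18.3209
Node dd (S = 36.56): V_dd = e^(−0.06)·[0.4797·0.0000 + 0.5203·0.0000] = 0.0000
Node u (S = 91): V_u = e^(−0.06)·[0.4797·75.6030 + 0.5203·18.3209] = 43.1346
Node d (S = 48.75): V_d = e^(−0.06)·[0.4797·18.3209 + 0.5203·0.0000] = 8.2776
Node 0 (S = 65): V_0 = e^(−0.06)·[0.4797·43.1346 + 0.5203·8.2776] = 23.5443

$23.54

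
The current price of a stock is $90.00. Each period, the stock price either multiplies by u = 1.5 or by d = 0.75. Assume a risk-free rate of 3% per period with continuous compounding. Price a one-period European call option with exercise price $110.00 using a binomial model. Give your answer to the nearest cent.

Risk-neutral probability p = (e^0.03 − 0.75)/(1.5 − 0.75) = 0.2805/0.7500 = 0.3739
Terminal stock prices: S_u = 135, S_d = 67.5
Terminal payoffs (S − K): max(25, 0) = 25, max(-42.5, 0) = 0
Node 0 (S = 90): V_0 = e^(−0.03)·[0.3739·25.0000 + 0.6261·0.0000] = 9.0722

$9.07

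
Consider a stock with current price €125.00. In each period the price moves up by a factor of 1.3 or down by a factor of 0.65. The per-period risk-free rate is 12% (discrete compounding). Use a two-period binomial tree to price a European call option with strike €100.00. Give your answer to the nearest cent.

Risk-neutral probability p = (1 + 0.12 − 0.65)/(1.3 − 0.65) = 0.4700/0.6500 = 0.7231
Terminal stock prices: S_uu = 211.3, S_ud = 105.6, S_dd = 52.81
Terminal payoffs (S − K): max(111.3, 0) = 111.3, max(5.625, 0) = 5.625, max(-47.19, 0) = 0
Node u (S = 162.5): V_u = 1/1.12·[0.7231·111.2500 + 0.2769·5.6250] = 73.2143
Node d (S = 81.25): V_d = 1/1.12·[0.7231·5.6250 + 0.2769·0.0000] = 3.6315
Node 0 (S = 125): V_0 = 1/1.12·[0.7231·73.2143 + 0.2769·3.6315] = 48.1654

€48.17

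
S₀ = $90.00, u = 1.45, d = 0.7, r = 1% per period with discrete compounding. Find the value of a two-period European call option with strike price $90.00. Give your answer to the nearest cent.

Risk-neutral probability p = (1 + 0.01 − 0.7)/(1.45 − 0.7) = 0.3100/0.7500 = 0.4133
Terminal stock prices: S_uu = 189.2, S_ud = 91.35, S_dd = 44.1
Terminal payoffs (S − K): max(99.22, 0) = 99.22, max(1.35, 0) = 1.35, max(-45.9, 0) = 0
Node u (S = 130.5): V_u = 1/1.01·[0.4133·99.2250 + 0.5867·1.3500] = 41.3911
Node d (S = 63): V_d = 1/1.01·[0.4133·1.3500 + 0.5867·0.0000] = 0.5525
Node 0 (S = 90): V_0 = 1/1.01·[0.4133·41.3911 + 0.5867·0.5525] = 17.2598

$17.26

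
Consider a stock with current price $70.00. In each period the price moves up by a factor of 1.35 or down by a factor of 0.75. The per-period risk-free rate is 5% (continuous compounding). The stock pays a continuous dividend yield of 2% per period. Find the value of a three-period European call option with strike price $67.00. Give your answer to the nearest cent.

$17.87

Per-period risk-free factor R = e^0.05 = 1.0513; dividend-adjusted growth = e^(0.05−0.02) = 1.0305.
Risk-neutral probability p = (1.0305 − 0.75)/(1.35 − 0.75) = 0.2805/0.6000 = 0.4674
Terminal stock prices: S_uuu = 172.2, S_uud = 95.68, S_udd = 53.16, S_ddd = 29.53
Terminal payoffs (S − K): max(105.2, 0) = 105.2, max(28.68, 0) = 28.68, max(-13.84, 0) = 0, max(-37.47, 0) = 0
Node uu (S = 127.6): V_uu = e^(−0.05)·[0.4674·105.2263 + 0.5326·28.6813] = 61.3165
Node ud (S = 70.88): V_ud = e^(−0.05)·[0.4674·28.6813 + 0.5326·0.0000] = 12.7525
Node dd (S = 39.38): V_dd = e^(−0.05)·[0.4674·0.0000 + 0.5326·0.0000] = 0.0000
Node u (S = 94.5): V_u = e^(−0.05)·[0.4674·61.3165 + 0.5326·12.7525] = 33.7234
Node d (S = 52.5): V_d = e^(−0.05)·[0.4674·12.7525 + 0.5326·0.0000] = 5.6701
Node 0 (S = 70): V_0 = e^(−0.05)·[0.4674·33.7234 + 0.5326·5.6701] = 17.8669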